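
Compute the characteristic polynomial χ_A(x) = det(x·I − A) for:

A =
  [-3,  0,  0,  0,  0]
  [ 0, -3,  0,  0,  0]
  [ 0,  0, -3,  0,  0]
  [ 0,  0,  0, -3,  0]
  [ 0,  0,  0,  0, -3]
x^5 + 15*x^4 + 90*x^3 + 270*x^2 + 405*x + 243

Expanding det(x·I − A) (e.g. by cofactor expansion or by noting that A is similar to its Jordan form J, which has the same characteristic polynomial as A) gives
  χ_A(x) = x^5 + 15*x^4 + 90*x^3 + 270*x^2 + 405*x + 243
which factors as (x + 3)^5. The eigenvalues (with algebraic multiplicities) are λ = -3 with multiplicity 5.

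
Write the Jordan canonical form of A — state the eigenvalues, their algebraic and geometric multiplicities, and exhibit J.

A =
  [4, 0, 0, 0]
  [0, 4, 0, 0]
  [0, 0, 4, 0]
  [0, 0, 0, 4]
J_1(4) ⊕ J_1(4) ⊕ J_1(4) ⊕ J_1(4)

The characteristic polynomial is
  det(x·I − A) = x^4 - 16*x^3 + 96*x^2 - 256*x + 256 = (x - 4)^4

Eigenvalues and multiplicities (the geometric multiplicity of λ is n − rank(A − λI), which equals the number of Jordan blocks for λ):
  λ = 4: algebraic multiplicity = 4, geometric multiplicity = 4

Determining the block sizes for each eigenvalue:
  λ = 4: gm = am = 4, so every block has size 1 → block sizes [1, 1, 1, 1]

Assembling the blocks gives a Jordan form
J =
  [4, 0, 0, 0]
  [0, 4, 0, 0]
  [0, 0, 4, 0]
  [0, 0, 0, 4]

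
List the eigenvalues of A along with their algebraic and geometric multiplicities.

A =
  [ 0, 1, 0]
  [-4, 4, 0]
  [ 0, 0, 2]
λ = 2: alg = 3, geom = 2

Step 1 — factor the characteristic polynomial to read off the algebraic multiplicities:
  χ_A(x) = (x - 2)^3

Step 2 — compute geometric multiplicities via the rank-nullity identity g(λ) = n − rank(A − λI):
  rank(A − (2)·I) = 1, so dim ker(A − (2)·I) = n − 1 = 2

Summary:
  λ = 2: algebraic multiplicity = 3, geometric multiplicity = 2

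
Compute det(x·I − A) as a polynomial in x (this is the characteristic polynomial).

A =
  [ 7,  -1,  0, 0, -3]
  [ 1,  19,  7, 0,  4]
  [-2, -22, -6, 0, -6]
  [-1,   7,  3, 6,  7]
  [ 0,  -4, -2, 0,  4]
x^5 - 30*x^4 + 360*x^3 - 2160*x^2 + 6480*x - 7776

Expanding det(x·I − A) (e.g. by cofactor expansion or by noting that A is similar to its Jordan form J, which has the same characteristic polynomial as A) gives
  χ_A(x) = x^5 - 30*x^4 + 360*x^3 - 2160*x^2 + 6480*x - 7776
which factors as (x - 6)^5. The eigenvalues (with algebraic multiplicities) are λ = 6 with multiplicity 5.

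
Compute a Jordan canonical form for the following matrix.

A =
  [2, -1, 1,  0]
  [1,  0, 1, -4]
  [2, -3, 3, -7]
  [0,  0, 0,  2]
J_1(1) ⊕ J_3(2)

The characteristic polynomial is
  det(x·I − A) = x^4 - 7*x^3 + 18*x^2 - 20*x + 8 = (x - 2)^3*(x - 1)

Eigenvalues and multiplicities (the geometric multiplicity of λ is n − rank(A − λI), which equals the number of Jordan blocks for λ):
  λ = 1: algebraic multiplicity = 1, geometric multiplicity = 1
  λ = 2: algebraic multiplicity = 3, geometric multiplicity = 1

Determining the block sizes for each eigenvalue:
  λ = 1: one block (gm = 1), so the single block has size am = 1 → block sizes [1]
  λ = 2: one block (gm = 1), so the single block has size am = 3 → block sizes [3]

Assembling the blocks gives a Jordan form
J =
  [1, 0, 0, 0]
  [0, 2, 1, 0]
  [0, 0, 2, 1]
  [0, 0, 0, 2]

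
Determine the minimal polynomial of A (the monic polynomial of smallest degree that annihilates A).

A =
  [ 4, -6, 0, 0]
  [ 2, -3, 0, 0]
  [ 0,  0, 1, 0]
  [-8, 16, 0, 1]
x^2 - x

The characteristic polynomial is χ_A(x) = x*(x - 1)^3, so the eigenvalues are known. The minimal polynomial is
  m_A(x) = Π_λ (x − λ)^{k_λ}
where k_λ is the size of the *largest* Jordan block for λ (equivalently, the smallest k with (A − λI)^k v = 0 for every generalised eigenvector v of λ).

  λ = 0: largest Jordan block has size 1, contributing (x − 0)
  λ = 1: largest Jordan block has size 1, contributing (x − 1)

So m_A(x) = x*(x - 1) = x^2 - x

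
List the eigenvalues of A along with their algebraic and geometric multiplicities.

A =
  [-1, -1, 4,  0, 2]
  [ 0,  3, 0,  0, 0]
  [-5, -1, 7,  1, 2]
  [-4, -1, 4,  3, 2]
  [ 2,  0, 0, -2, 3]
λ = 3: alg = 5, geom = 3

Step 1 — factor the characteristic polynomial to read off the algebraic multiplicities:
  χ_A(x) = (x - 3)^5

Step 2 — compute geometric multiplicities via the rank-nullity identity g(λ) = n − rank(A − λI):
  rank(A − (3)·I) = 2, so dim ker(A − (3)·I) = n − 2 = 3

Summary:
  λ = 3: algebraic multiplicity = 5, geometric multiplicity = 3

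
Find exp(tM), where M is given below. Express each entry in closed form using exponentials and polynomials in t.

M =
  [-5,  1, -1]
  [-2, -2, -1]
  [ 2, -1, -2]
e^{tM} =
  [-2*t*exp(-3*t) + exp(-3*t), t*exp(-3*t), -t*exp(-3*t)]
  [-2*t*exp(-3*t), t*exp(-3*t) + exp(-3*t), -t*exp(-3*t)]
  [2*t*exp(-3*t), -t*exp(-3*t), t*exp(-3*t) + exp(-3*t)]

Strategy: write M = P · J · P⁻¹ where J is a Jordan canonical form, so e^{tM} = P · e^{tJ} · P⁻¹, and e^{tJ} can be computed block-by-block.

M has Jordan form
J =
  [-3,  1,  0]
  [ 0, -3,  0]
  [ 0,  0, -3]
(up to reordering of blocks).

Per-block formulas:
  For a 1×1 block at λ = -3: exp(t · [-3]) = [e^(-3t)].
  For a 2×2 Jordan block J_2(-3): exp(t · J_2(-3)) = e^(-3t)·(I + t·N), where N is the 2×2 nilpotent shift.

After assembling e^{tJ} and conjugating by P, we get:

e^{tM} =
  [-2*t*exp(-3*t) + exp(-3*t), t*exp(-3*t), -t*exp(-3*t)]
  [-2*t*exp(-3*t), t*exp(-3*t) + exp(-3*t), -t*exp(-3*t)]
  [2*t*exp(-3*t), -t*exp(-3*t), t*exp(-3*t) + exp(-3*t)]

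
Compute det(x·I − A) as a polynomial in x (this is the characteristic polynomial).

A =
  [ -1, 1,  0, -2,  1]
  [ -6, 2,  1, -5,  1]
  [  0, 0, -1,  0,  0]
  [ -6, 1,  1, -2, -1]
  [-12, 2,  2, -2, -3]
x^5 + 5*x^4 + 10*x^3 + 10*x^2 + 5*x + 1

Expanding det(x·I − A) (e.g. by cofactor expansion or by noting that A is similar to its Jordan form J, which has the same characteristic polynomial as A) gives
  χ_A(x) = x^5 + 5*x^4 + 10*x^3 + 10*x^2 + 5*x + 1
which factors as (x + 1)^5. The eigenvalues (with algebraic multiplicities) are λ = -1 with multiplicity 5.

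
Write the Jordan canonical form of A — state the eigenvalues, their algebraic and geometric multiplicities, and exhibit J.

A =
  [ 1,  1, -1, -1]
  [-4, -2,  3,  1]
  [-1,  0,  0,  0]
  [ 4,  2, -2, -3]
J_3(-1) ⊕ J_1(-1)

The characteristic polynomial is
  det(x·I − A) = x^4 + 4*x^3 + 6*x^2 + 4*x + 1 = (x + 1)^4

Eigenvalues and multiplicities (the geometric multiplicity of λ is n − rank(A − λI), which equals the number of Jordan blocks for λ):
  λ = -1: algebraic multiplicity = 4, geometric multiplicity = 2

Determining the block sizes for each eigenvalue:
  λ = -1: with am = 4 and gm = 2, the partition is not yet determined (e.g. several partitions of 4 into 2 parts exist). Let N = A − (-1)·I. Computing rank(N^1) = 2, rank(N^2) = 1, rank(N^3) = 0; the number of blocks of size ≥ j is rank(N^{j−1}) − rank(N^j), giving [2, 1, 1]. So we have 1 block(s) of size 3, 1 block(s) of size 1 → block sizes [3, 1]

Assembling the blocks gives a Jordan form
J =
  [-1,  1,  0,  0]
  [ 0, -1,  1,  0]
  [ 0,  0, -1,  0]
  [ 0,  0,  0, -1]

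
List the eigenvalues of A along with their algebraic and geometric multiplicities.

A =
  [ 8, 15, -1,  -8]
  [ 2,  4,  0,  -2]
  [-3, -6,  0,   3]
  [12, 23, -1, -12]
λ = 0: alg = 4, geom = 2

Step 1 — factor the characteristic polynomial to read off the algebraic multiplicities:
  χ_A(x) = x^4

Step 2 — compute geometric multiplicities via the rank-nullity identity g(λ) = n − rank(A − λI):
  rank(A − (0)·I) = 2, so dim ker(A − (0)·I) = n − 2 = 2

Summary:
  λ = 0: algebraic multiplicity = 4, geometric multiplicity = 2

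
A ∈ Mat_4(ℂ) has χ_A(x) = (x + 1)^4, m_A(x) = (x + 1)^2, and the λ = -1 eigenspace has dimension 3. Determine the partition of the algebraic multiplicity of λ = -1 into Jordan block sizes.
Block sizes for λ = -1: [2, 1, 1]

Step 1 — from the characteristic polynomial, algebraic multiplicity of λ = -1 is 4. From dim ker(A − (-1)·I) = 3, there are exactly 3 Jordan blocks for λ = -1.
Step 2 — from the minimal polynomial, the factor (x + 1)^2 tells us the largest block for λ = -1 has size 2.
Step 3 — with total size 4, 3 blocks, and largest block 2, the block sizes (in nonincreasing order) are [2, 1, 1].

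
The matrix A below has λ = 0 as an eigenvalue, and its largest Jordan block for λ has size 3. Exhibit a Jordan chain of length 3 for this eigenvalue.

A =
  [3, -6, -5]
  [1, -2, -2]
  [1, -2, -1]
A Jordan chain for λ = 0 of length 3:
v_1 = (-2, -1, 0)ᵀ
v_2 = (3, 1, 1)ᵀ
v_3 = (1, 0, 0)ᵀ

Let N = A − (0)·I. We want v_3 with N^3 v_3 = 0 but N^2 v_3 ≠ 0; then v_{j-1} := N · v_j for j = 3, …, 2.

Pick v_3 = (1, 0, 0)ᵀ.
Then v_2 = N · v_3 = (3, 1, 1)ᵀ.
Then v_1 = N · v_2 = (-2, -1, 0)ᵀ.

Sanity check: (A − (0)·I) v_1 = (0, 0, 0)ᵀ = 0. ✓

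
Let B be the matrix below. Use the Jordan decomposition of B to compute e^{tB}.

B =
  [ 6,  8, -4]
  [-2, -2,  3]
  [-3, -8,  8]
e^{tB} =
  [2*t*exp(4*t) + exp(4*t), 8*t*exp(4*t), -4*t*exp(4*t)]
  [-t^2*exp(4*t)/2 - 2*t*exp(4*t), -2*t^2*exp(4*t) - 6*t*exp(4*t) + exp(4*t), t^2*exp(4*t) + 3*t*exp(4*t)]
  [-t^2*exp(4*t) - 3*t*exp(4*t), -4*t^2*exp(4*t) - 8*t*exp(4*t), 2*t^2*exp(4*t) + 4*t*exp(4*t) + exp(4*t)]

Strategy: write B = P · J · P⁻¹ where J is a Jordan canonical form, so e^{tB} = P · e^{tJ} · P⁻¹, and e^{tJ} can be computed block-by-block.

B has Jordan form
J =
  [4, 1, 0]
  [0, 4, 1]
  [0, 0, 4]
(up to reordering of blocks).

Per-block formulas:
  For a 3×3 Jordan block J_3(4): exp(t · J_3(4)) = e^(4t)·(I + t·N + (t^2/2)·N^2), where N is the 3×3 nilpotent shift.

After assembling e^{tJ} and conjugating by P, we get:

e^{tB} =
  [2*t*exp(4*t) + exp(4*t), 8*t*exp(4*t), -4*t*exp(4*t)]
  [-t^2*exp(4*t)/2 - 2*t*exp(4*t), -2*t^2*exp(4*t) - 6*t*exp(4*t) + exp(4*t), t^2*exp(4*t) + 3*t*exp(4*t)]
  [-t^2*exp(4*t) - 3*t*exp(4*t), -4*t^2*exp(4*t) - 8*t*exp(4*t), 2*t^2*exp(4*t) + 4*t*exp(4*t) + exp(4*t)]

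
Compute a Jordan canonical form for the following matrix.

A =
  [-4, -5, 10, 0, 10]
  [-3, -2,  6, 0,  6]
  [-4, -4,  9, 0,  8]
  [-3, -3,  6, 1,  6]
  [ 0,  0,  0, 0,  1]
J_2(1) ⊕ J_1(1) ⊕ J_1(1) ⊕ J_1(1)

The characteristic polynomial is
  det(x·I − A) = x^5 - 5*x^4 + 10*x^3 - 10*x^2 + 5*x - 1 = (x - 1)^5

Eigenvalues and multiplicities (the geometric multiplicity of λ is n − rank(A − λI), which equals the number of Jordan blocks for λ):
  λ = 1: algebraic multiplicity = 5, geometric multiplicity = 4

Determining the block sizes for each eigenvalue:
  λ = 1: 4 blocks summing to 5 forces exactly one block of size 2 and the rest size 1 → block sizes [2, 1, 1, 1]

Assembling the blocks gives a Jordan form
J =
  [1, 1, 0, 0, 0]
  [0, 1, 0, 0, 0]
  [0, 0, 1, 0, 0]
  [0, 0, 0, 1, 0]
  [0, 0, 0, 0, 1]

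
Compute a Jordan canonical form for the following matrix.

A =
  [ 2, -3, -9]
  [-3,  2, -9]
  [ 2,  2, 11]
J_2(5) ⊕ J_1(5)

The characteristic polynomial is
  det(x·I − A) = x^3 - 15*x^2 + 75*x - 125 = (x - 5)^3

Eigenvalues and multiplicities (the geometric multiplicity of λ is n − rank(A − λI), which equals the number of Jordan blocks for λ):
  λ = 5: algebraic multiplicity = 3, geometric multiplicity = 2

Determining the block sizes for each eigenvalue:
  λ = 5: 2 blocks summing to 3 forces exactly one block of size 2 and the rest size 1 → block sizes [2, 1]

Assembling the blocks gives a Jordan form
J =
  [5, 1, 0]
  [0, 5, 0]
  [0, 0, 5]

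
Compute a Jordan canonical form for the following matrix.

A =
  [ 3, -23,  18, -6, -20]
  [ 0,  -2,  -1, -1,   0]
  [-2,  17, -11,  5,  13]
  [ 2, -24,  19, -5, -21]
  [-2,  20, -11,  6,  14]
J_3(-1) ⊕ J_2(1)

The characteristic polynomial is
  det(x·I − A) = x^5 + x^4 - 2*x^3 - 2*x^2 + x + 1 = (x - 1)^2*(x + 1)^3

Eigenvalues and multiplicities (the geometric multiplicity of λ is n − rank(A − λI), which equals the number of Jordan blocks for λ):
  λ = -1: algebraic multiplicity = 3, geometric multiplicity = 1
  λ = 1: algebraic multiplicity = 2, geometric multiplicity = 1

Determining the block sizes for each eigenvalue:
  λ = -1: one block (gm = 1), so the single block has size am = 3 → block sizes [3]
  λ = 1: one block (gm = 1), so the single block has size am = 2 → block sizes [2]

Assembling the blocks gives a Jordan form
J =
  [-1,  1,  0, 0, 0]
  [ 0, -1,  1, 0, 0]
  [ 0,  0, -1, 0, 0]
  [ 0,  0,  0, 1, 1]
  [ 0,  0,  0, 0, 1]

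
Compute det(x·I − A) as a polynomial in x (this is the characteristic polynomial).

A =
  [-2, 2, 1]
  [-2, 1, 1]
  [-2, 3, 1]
x^3

Expanding det(x·I − A) (e.g. by cofactor expansion or by noting that A is similar to its Jordan form J, which has the same characteristic polynomial as A) gives
  χ_A(x) = x^3
which factors as x^3. The eigenvalues (with algebraic multiplicities) are λ = 0 with multiplicity 3.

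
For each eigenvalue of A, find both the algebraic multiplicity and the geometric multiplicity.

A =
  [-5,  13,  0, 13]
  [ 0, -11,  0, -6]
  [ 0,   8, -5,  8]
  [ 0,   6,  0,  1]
λ = -5: alg = 4, geom = 3

Step 1 — factor the characteristic polynomial to read off the algebraic multiplicities:
  χ_A(x) = (x + 5)^4

Step 2 — compute geometric multiplicities via the rank-nullity identity g(λ) = n − rank(A − λI):
  rank(A − (-5)·I) = 1, so dim ker(A − (-5)·I) = n − 1 = 3

Summary:
  λ = -5: algebraic multiplicity = 4, geometric multiplicity = 3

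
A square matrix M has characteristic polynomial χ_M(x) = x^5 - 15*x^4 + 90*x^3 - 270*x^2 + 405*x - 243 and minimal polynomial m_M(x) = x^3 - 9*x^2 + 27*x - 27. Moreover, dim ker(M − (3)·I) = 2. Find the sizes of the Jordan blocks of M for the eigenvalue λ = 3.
Block sizes for λ = 3: [3, 2]

Step 1 — from the characteristic polynomial, algebraic multiplicity of λ = 3 is 5. From dim ker(M − (3)·I) = 2, there are exactly 2 Jordan blocks for λ = 3.
Step 2 — from the minimal polynomial, the factor (x − 3)^3 tells us the largest block for λ = 3 has size 3.
Step 3 — with total size 5, 2 blocks, and largest block 3, the block sizes (in nonincreasing order) are [3, 2].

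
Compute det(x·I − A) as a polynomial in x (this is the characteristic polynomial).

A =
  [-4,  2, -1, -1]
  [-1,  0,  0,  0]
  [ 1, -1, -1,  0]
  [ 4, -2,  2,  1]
x^4 + 4*x^3 + 6*x^2 + 4*x + 1

Expanding det(x·I − A) (e.g. by cofactor expansion or by noting that A is similar to its Jordan form J, which has the same characteristic polynomial as A) gives
  χ_A(x) = x^4 + 4*x^3 + 6*x^2 + 4*x + 1
which factors as (x + 1)^4. The eigenvalues (with algebraic multiplicities) are λ = -1 with multiplicity 4.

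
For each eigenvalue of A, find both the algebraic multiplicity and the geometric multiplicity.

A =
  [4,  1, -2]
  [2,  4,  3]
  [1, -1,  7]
λ = 5: alg = 3, geom = 1

Step 1 — factor the characteristic polynomial to read off the algebraic multiplicities:
  χ_A(x) = (x - 5)^3

Step 2 — compute geometric multiplicities via the rank-nullity identity g(λ) = n − rank(A − λI):
  rank(A − (5)·I) = 2, so dim ker(A − (5)·I) = n − 2 = 1

Summary:
  λ = 5: algebraic multiplicity = 3, geometric multiplicity = 1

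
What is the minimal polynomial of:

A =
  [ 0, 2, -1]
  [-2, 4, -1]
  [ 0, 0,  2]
x^2 - 4*x + 4

The characteristic polynomial is χ_A(x) = (x - 2)^3, so the eigenvalues are known. The minimal polynomial is
  m_A(x) = Π_λ (x − λ)^{k_λ}
where k_λ is the size of the *largest* Jordan block for λ (equivalently, the smallest k with (A − λI)^k v = 0 for every generalised eigenvector v of λ).

  λ = 2: largest Jordan block has size 2, contributing (x − 2)^2

So m_A(x) = (x - 2)^2 = x^2 - 4*x + 4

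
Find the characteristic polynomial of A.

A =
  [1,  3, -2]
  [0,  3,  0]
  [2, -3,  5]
x^3 - 9*x^2 + 27*x - 27

Expanding det(x·I − A) (e.g. by cofactor expansion or by noting that A is similar to its Jordan form J, which has the same characteristic polynomial as A) gives
  χ_A(x) = x^3 - 9*x^2 + 27*x - 27
which factors as (x - 3)^3. The eigenvalues (with algebraic multiplicities) are λ = 3 with multiplicity 3.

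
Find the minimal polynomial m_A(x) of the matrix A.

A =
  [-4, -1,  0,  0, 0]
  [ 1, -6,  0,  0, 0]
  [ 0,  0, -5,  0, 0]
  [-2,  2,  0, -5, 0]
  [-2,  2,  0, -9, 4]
x^3 + 6*x^2 - 15*x - 100

The characteristic polynomial is χ_A(x) = (x - 4)*(x + 5)^4, so the eigenvalues are known. The minimal polynomial is
  m_A(x) = Π_λ (x − λ)^{k_λ}
where k_λ is the size of the *largest* Jordan block for λ (equivalently, the smallest k with (A − λI)^k v = 0 for every generalised eigenvector v of λ).

  λ = -5: largest Jordan block has size 2, contributing (x + 5)^2
  λ = 4: largest Jordan block has size 1, contributing (x − 4)

So m_A(x) = (x - 4)*(x + 5)^2 = x^3 + 6*x^2 - 15*x - 100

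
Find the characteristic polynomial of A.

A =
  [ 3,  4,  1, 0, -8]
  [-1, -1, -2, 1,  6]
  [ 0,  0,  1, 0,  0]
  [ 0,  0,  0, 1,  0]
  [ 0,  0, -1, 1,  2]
x^5 - 6*x^4 + 14*x^3 - 16*x^2 + 9*x - 2

Expanding det(x·I − A) (e.g. by cofactor expansion or by noting that A is similar to its Jordan form J, which has the same characteristic polynomial as A) gives
  χ_A(x) = x^5 - 6*x^4 + 14*x^3 - 16*x^2 + 9*x - 2
which factors as (x - 2)*(x - 1)^4. The eigenvalues (with algebraic multiplicities) are λ = 1 with multiplicity 4, λ = 2 with multiplicity 1.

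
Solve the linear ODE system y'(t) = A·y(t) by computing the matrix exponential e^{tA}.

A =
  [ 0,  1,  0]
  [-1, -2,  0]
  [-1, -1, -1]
e^{tA} =
  [t*exp(-t) + exp(-t), t*exp(-t), 0]
  [-t*exp(-t), -t*exp(-t) + exp(-t), 0]
  [-t*exp(-t), -t*exp(-t), exp(-t)]

Strategy: write A = P · J · P⁻¹ where J is a Jordan canonical form, so e^{tA} = P · e^{tJ} · P⁻¹, and e^{tJ} can be computed block-by-block.

A has Jordan form
J =
  [-1,  1,  0]
  [ 0, -1,  0]
  [ 0,  0, -1]
(up to reordering of blocks).

Per-block formulas:
  For a 2×2 Jordan block J_2(-1): exp(t · J_2(-1)) = e^(-1t)·(I + t·N), where N is the 2×2 nilpotent shift.
  For a 1×1 block at λ = -1: exp(t · [-1]) = [e^(-1t)].

After assembling e^{tJ} and conjugating by P, we get:

e^{tA} =
  [t*exp(-t) + exp(-t), t*exp(-t), 0]
  [-t*exp(-t), -t*exp(-t) + exp(-t), 0]
  [-t*exp(-t), -t*exp(-t), exp(-t)]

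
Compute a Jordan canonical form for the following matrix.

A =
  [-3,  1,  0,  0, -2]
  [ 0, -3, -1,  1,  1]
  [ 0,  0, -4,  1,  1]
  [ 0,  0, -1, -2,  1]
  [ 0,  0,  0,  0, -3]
J_3(-3) ⊕ J_1(-3) ⊕ J_1(-3)

The characteristic polynomial is
  det(x·I − A) = x^5 + 15*x^4 + 90*x^3 + 270*x^2 + 405*x + 243 = (x + 3)^5

Eigenvalues and multiplicities (the geometric multiplicity of λ is n − rank(A − λI), which equals the number of Jordan blocks for λ):
  λ = -3: algebraic multiplicity = 5, geometric multiplicity = 3

Determining the block sizes for each eigenvalue:
  λ = -3: with am = 5 and gm = 3, the partition is not yet determined (e.g. several partitions of 5 into 3 parts exist). Let N = A − (-3)·I. Computing rank(N^1) = 2, rank(N^2) = 1, rank(N^3) = 0; the number of blocks of size ≥ j is rank(N^{j−1}) − rank(N^j), giving [3, 1, 1]. So we have 1 block(s) of size 3, 2 block(s) of size 1 → block sizes [3, 1, 1]

Assembling the blocks gives a Jordan form
J =
  [-3,  1,  0,  0,  0]
  [ 0, -3,  1,  0,  0]
  [ 0,  0, -3,  0,  0]
  [ 0,  0,  0, -3,  0]
  [ 0,  0,  0,  0, -3]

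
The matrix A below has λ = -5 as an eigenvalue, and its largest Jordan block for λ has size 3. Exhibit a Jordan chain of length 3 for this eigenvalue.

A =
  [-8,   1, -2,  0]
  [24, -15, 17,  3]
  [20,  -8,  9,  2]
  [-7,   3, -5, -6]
A Jordan chain for λ = -5 of length 3:
v_1 = (-7, 7, 14, 0)ᵀ
v_2 = (-3, 24, 20, -7)ᵀ
v_3 = (1, 0, 0, 0)ᵀ

Let N = A − (-5)·I. We want v_3 with N^3 v_3 = 0 but N^2 v_3 ≠ 0; then v_{j-1} := N · v_j for j = 3, …, 2.

Pick v_3 = (1, 0, 0, 0)ᵀ.
Then v_2 = N · v_3 = (-3, 24, 20, -7)ᵀ.
Then v_1 = N · v_2 = (-7, 7, 14, 0)ᵀ.

Sanity check: (A − (-5)·I) v_1 = (0, 0, 0, 0)ᵀ = 0. ✓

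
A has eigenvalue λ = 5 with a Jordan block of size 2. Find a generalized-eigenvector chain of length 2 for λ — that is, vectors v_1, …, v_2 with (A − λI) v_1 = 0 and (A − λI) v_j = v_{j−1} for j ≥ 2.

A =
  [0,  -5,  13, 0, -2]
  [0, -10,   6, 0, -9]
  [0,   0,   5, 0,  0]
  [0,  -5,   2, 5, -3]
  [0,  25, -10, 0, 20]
A Jordan chain for λ = 5 of length 2:
v_1 = (-5, 15, 0, 5, -25)ᵀ
v_2 = (2, -1, 0, 0, 0)ᵀ

Let N = A − (5)·I. We want v_2 with N^2 v_2 = 0 but N^1 v_2 ≠ 0; then v_{j-1} := N · v_j for j = 2, …, 2.

Pick v_2 = (2, -1, 0, 0, 0)ᵀ.
Then v_1 = N · v_2 = (-5, 15, 0, 5, -25)ᵀ.

Sanity check: (A − (5)·I) v_1 = (0, 0, 0, 0, 0)ᵀ = 0. ✓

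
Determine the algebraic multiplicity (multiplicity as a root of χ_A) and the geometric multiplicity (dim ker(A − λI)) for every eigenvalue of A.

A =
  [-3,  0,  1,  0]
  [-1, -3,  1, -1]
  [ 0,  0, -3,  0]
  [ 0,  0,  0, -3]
λ = -3: alg = 4, geom = 2

Step 1 — factor the characteristic polynomial to read off the algebraic multiplicities:
  χ_A(x) = (x + 3)^4

Step 2 — compute geometric multiplicities via the rank-nullity identity g(λ) = n − rank(A − λI):
  rank(A − (-3)·I) = 2, so dim ker(A − (-3)·I) = n − 2 = 2

Summary:
  λ = -3: algebraic multiplicity = 4, geometric multiplicity = 2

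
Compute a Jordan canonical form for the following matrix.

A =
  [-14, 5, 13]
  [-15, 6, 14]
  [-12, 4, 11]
J_3(1)

The characteristic polynomial is
  det(x·I − A) = x^3 - 3*x^2 + 3*x - 1 = (x - 1)^3

Eigenvalues and multiplicities (the geometric multiplicity of λ is n − rank(A − λI), which equals the number of Jordan blocks for λ):
  λ = 1: algebraic multiplicity = 3, geometric multiplicity = 1

Determining the block sizes for each eigenvalue:
  λ = 1: one block (gm = 1), so the single block has size am = 3 → block sizes [3]

Assembling the blocks gives a Jordan form
J =
  [1, 1, 0]
  [0, 1, 1]
  [0, 0, 1]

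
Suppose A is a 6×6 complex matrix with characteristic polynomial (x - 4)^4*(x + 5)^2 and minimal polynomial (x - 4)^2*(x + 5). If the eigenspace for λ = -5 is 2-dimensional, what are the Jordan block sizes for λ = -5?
Block sizes for λ = -5: [1, 1]

Step 1 — from the characteristic polynomial, algebraic multiplicity of λ = -5 is 2. From dim ker(A − (-5)·I) = 2, there are exactly 2 Jordan blocks for λ = -5.
Step 2 — from the minimal polynomial, the factor (x + 5) tells us the largest block for λ = -5 has size 1.
Step 3 — with total size 2, 2 blocks, and largest block 1, the block sizes (in nonincreasing order) are [1, 1].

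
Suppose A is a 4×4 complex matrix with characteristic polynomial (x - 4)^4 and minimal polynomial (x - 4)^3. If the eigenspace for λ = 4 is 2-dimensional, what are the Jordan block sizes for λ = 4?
Block sizes for λ = 4: [3, 1]

Step 1 — from the characteristic polynomial, algebraic multiplicity of λ = 4 is 4. From dim ker(A − (4)·I) = 2, there are exactly 2 Jordan blocks for λ = 4.
Step 2 — from the minimal polynomial, the factor (x − 4)^3 tells us the largest block for λ = 4 has size 3.
Step 3 — with total size 4, 2 blocks, and largest block 3, the block sizes (in nonincreasing order) are [3, 1].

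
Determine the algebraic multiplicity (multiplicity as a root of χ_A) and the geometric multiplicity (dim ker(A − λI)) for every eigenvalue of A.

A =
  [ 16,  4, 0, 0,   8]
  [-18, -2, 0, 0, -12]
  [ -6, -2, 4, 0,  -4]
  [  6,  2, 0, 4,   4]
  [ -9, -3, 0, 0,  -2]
λ = 4: alg = 5, geom = 4

Step 1 — factor the characteristic polynomial to read off the algebraic multiplicities:
  χ_A(x) = (x - 4)^5

Step 2 — compute geometric multiplicities via the rank-nullity identity g(λ) = n − rank(A − λI):
  rank(A − (4)·I) = 1, so dim ker(A − (4)·I) = n − 1 = 4

Summary:
  λ = 4: algebraic multiplicity = 5, geometric multiplicity = 4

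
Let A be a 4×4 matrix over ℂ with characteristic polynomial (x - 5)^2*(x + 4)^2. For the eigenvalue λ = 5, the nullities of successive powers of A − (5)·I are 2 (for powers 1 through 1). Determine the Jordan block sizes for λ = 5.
Block sizes for λ = 5: [1, 1]

From the dimensions of kernels of powers, the number of Jordan blocks of size at least j is d_j − d_{j−1} where d_j = dim ker(N^j) (with d_0 = 0). Computing the differences gives [2].
The number of blocks of size exactly k is (#blocks of size ≥ k) − (#blocks of size ≥ k + 1), so the partition is: 2 block(s) of size 1.
In nonincreasing order the block sizes are [1, 1].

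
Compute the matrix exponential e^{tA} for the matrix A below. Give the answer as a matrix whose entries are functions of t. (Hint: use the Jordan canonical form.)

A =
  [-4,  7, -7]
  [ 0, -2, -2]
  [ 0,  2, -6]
e^{tA} =
  [exp(-4*t), 7*t*exp(-4*t), -7*t*exp(-4*t)]
  [0, 2*t*exp(-4*t) + exp(-4*t), -2*t*exp(-4*t)]
  [0, 2*t*exp(-4*t), -2*t*exp(-4*t) + exp(-4*t)]

Strategy: write A = P · J · P⁻¹ where J is a Jordan canonical form, so e^{tA} = P · e^{tJ} · P⁻¹, and e^{tJ} can be computed block-by-block.

A has Jordan form
J =
  [-4,  1,  0]
  [ 0, -4,  0]
  [ 0,  0, -4]
(up to reordering of blocks).

Per-block formulas:
  For a 2×2 Jordan block J_2(-4): exp(t · J_2(-4)) = e^(-4t)·(I + t·N), where N is the 2×2 nilpotent shift.
  For a 1×1 block at λ = -4: exp(t · [-4]) = [e^(-4t)].

After assembling e^{tJ} and conjugating by P, we get:

e^{tA} =
  [exp(-4*t), 7*t*exp(-4*t), -7*t*exp(-4*t)]
  [0, 2*t*exp(-4*t) + exp(-4*t), -2*t*exp(-4*t)]
  [0, 2*t*exp(-4*t), -2*t*exp(-4*t) + exp(-4*t)]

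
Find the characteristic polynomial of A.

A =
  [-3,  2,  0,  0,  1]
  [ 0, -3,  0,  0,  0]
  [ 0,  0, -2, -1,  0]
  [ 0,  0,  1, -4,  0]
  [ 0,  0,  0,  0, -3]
x^5 + 15*x^4 + 90*x^3 + 270*x^2 + 405*x + 243

Expanding det(x·I − A) (e.g. by cofactor expansion or by noting that A is similar to its Jordan form J, which has the same characteristic polynomial as A) gives
  χ_A(x) = x^5 + 15*x^4 + 90*x^3 + 270*x^2 + 405*x + 243
which factors as (x + 3)^5. The eigenvalues (with algebraic multiplicities) are λ = -3 with multiplicity 5.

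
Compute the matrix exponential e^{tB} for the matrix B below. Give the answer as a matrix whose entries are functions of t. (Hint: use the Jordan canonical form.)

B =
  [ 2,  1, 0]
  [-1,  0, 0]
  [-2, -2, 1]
e^{tB} =
  [t*exp(t) + exp(t), t*exp(t), 0]
  [-t*exp(t), -t*exp(t) + exp(t), 0]
  [-2*t*exp(t), -2*t*exp(t), exp(t)]

Strategy: write B = P · J · P⁻¹ where J is a Jordan canonical form, so e^{tB} = P · e^{tJ} · P⁻¹, and e^{tJ} can be computed block-by-block.

B has Jordan form
J =
  [1, 1, 0]
  [0, 1, 0]
  [0, 0, 1]
(up to reordering of blocks).

Per-block formulas:
  For a 2×2 Jordan block J_2(1): exp(t · J_2(1)) = e^(1t)·(I + t·N), where N is the 2×2 nilpotent shift.
  For a 1×1 block at λ = 1: exp(t · [1]) = [e^(1t)].

After assembling e^{tJ} and conjugating by P, we get:

e^{tB} =
  [t*exp(t) + exp(t), t*exp(t), 0]
  [-t*exp(t), -t*exp(t) + exp(t), 0]
  [-2*t*exp(t), -2*t*exp(t), exp(t)]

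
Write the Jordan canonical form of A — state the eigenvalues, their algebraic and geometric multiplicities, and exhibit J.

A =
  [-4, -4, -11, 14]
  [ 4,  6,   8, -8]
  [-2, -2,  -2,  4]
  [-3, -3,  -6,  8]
J_3(2) ⊕ J_1(2)

The characteristic polynomial is
  det(x·I − A) = x^4 - 8*x^3 + 24*x^2 - 32*x + 16 = (x - 2)^4

Eigenvalues and multiplicities (the geometric multiplicity of λ is n − rank(A − λI), which equals the number of Jordan blocks for λ):
  λ = 2: algebraic multiplicity = 4, geometric multiplicity = 2

Determining the block sizes for each eigenvalue:
  λ = 2: with am = 4 and gm = 2, the partition is not yet determined (e.g. several partitions of 4 into 2 parts exist). Let N = A − (2)·I. Computing rank(N^1) = 2, rank(N^2) = 1, rank(N^3) = 0; the number of blocks of size ≥ j is rank(N^{j−1}) − rank(N^j), giving [2, 1, 1]. So we have 1 block(s) of size 3, 1 block(s) of size 1 → block sizes [3, 1]

Assembling the blocks gives a Jordan form
J =
  [2, 1, 0, 0]
  [0, 2, 1, 0]
  [0, 0, 2, 0]
  [0, 0, 0, 2]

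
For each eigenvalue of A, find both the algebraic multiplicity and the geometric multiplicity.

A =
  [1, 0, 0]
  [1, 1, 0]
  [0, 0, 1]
λ = 1: alg = 3, geom = 2

Step 1 — factor the characteristic polynomial to read off the algebraic multiplicities:
  χ_A(x) = (x - 1)^3

Step 2 — compute geometric multiplicities via the rank-nullity identity g(λ) = n − rank(A − λI):
  rank(A − (1)·I) = 1, so dim ker(A − (1)·I) = n − 1 = 2

Summary:
  λ = 1: algebraic multiplicity = 3, geometric multiplicity = 2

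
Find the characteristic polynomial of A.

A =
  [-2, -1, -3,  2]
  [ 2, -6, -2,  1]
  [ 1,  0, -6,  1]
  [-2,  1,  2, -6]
x^4 + 20*x^3 + 150*x^2 + 500*x + 625

Expanding det(x·I − A) (e.g. by cofactor expansion or by noting that A is similar to its Jordan form J, which has the same characteristic polynomial as A) gives
  χ_A(x) = x^4 + 20*x^3 + 150*x^2 + 500*x + 625
which factors as (x + 5)^4. The eigenvalues (with algebraic multiplicities) are λ = -5 with multiplicity 4.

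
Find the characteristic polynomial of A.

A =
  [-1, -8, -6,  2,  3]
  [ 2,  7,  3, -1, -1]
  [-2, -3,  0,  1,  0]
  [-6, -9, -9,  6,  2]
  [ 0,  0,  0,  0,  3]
x^5 - 15*x^4 + 90*x^3 - 270*x^2 + 405*x - 243

Expanding det(x·I − A) (e.g. by cofactor expansion or by noting that A is similar to its Jordan form J, which has the same characteristic polynomial as A) gives
  χ_A(x) = x^5 - 15*x^4 + 90*x^3 - 270*x^2 + 405*x - 243
which factors as (x - 3)^5. The eigenvalues (with algebraic multiplicities) are λ = 3 with multiplicity 5.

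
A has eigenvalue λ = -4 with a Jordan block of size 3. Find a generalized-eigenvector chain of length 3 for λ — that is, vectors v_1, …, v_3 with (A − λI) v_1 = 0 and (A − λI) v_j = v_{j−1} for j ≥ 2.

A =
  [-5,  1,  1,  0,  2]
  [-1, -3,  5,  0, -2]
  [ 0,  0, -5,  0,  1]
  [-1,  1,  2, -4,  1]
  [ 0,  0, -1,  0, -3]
A Jordan chain for λ = -4 of length 3:
v_1 = (1, 1, 0, 1, 0)ᵀ
v_2 = (1, 5, -1, 2, -1)ᵀ
v_3 = (0, 0, 1, 0, 0)ᵀ

Let N = A − (-4)·I. We want v_3 with N^3 v_3 = 0 but N^2 v_3 ≠ 0; then v_{j-1} := N · v_j for j = 3, …, 2.

Pick v_3 = (0, 0, 1, 0, 0)ᵀ.
Then v_2 = N · v_3 = (1, 5, -1, 2, -1)ᵀ.
Then v_1 = N · v_2 = (1, 1, 0, 1, 0)ᵀ.

Sanity check: (A − (-4)·I) v_1 = (0, 0, 0, 0, 0)ᵀ = 0. ✓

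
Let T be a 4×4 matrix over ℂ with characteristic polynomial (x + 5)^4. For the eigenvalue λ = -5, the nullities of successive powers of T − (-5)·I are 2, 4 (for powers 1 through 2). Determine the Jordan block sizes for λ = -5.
Block sizes for λ = -5: [2, 2]

From the dimensions of kernels of powers, the number of Jordan blocks of size at least j is d_j − d_{j−1} where d_j = dim ker(N^j) (with d_0 = 0). Computing the differences gives [2, 2].
The number of blocks of size exactly k is (#blocks of size ≥ k) − (#blocks of size ≥ k + 1), so the partition is: 2 block(s) of size 2.
In nonincreasing order the block sizes are [2, 2].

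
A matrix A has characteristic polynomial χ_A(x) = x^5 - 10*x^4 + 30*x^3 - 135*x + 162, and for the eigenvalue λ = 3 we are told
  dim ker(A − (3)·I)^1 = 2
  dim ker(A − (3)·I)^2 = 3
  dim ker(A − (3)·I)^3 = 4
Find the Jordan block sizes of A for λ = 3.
Block sizes for λ = 3: [3, 1]

From the dimensions of kernels of powers, the number of Jordan blocks of size at least j is d_j − d_{j−1} where d_j = dim ker(N^j) (with d_0 = 0). Computing the differences gives [2, 1, 1].
The number of blocks of size exactly k is (#blocks of size ≥ k) − (#blocks of size ≥ k + 1), so the partition is: 1 block(s) of size 1, 1 block(s) of size 3.
In nonincreasing order the block sizes are [3, 1].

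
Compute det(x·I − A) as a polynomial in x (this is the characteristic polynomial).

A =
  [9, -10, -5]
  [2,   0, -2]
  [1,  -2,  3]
x^3 - 12*x^2 + 48*x - 64

Expanding det(x·I − A) (e.g. by cofactor expansion or by noting that A is similar to its Jordan form J, which has the same characteristic polynomial as A) gives
  χ_A(x) = x^3 - 12*x^2 + 48*x - 64
which factors as (x - 4)^3. The eigenvalues (with algebraic multiplicities) are λ = 4 with multiplicity 3.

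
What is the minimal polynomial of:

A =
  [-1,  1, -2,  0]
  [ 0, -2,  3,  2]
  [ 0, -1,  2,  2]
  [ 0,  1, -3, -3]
x^3 + 3*x^2 + 3*x + 1

The characteristic polynomial is χ_A(x) = (x + 1)^4, so the eigenvalues are known. The minimal polynomial is
  m_A(x) = Π_λ (x − λ)^{k_λ}
where k_λ is the size of the *largest* Jordan block for λ (equivalently, the smallest k with (A − λI)^k v = 0 for every generalised eigenvector v of λ).

  λ = -1: largest Jordan block has size 3, contributing (x + 1)^3

So m_A(x) = (x + 1)^3 = x^3 + 3*x^2 + 3*x + 1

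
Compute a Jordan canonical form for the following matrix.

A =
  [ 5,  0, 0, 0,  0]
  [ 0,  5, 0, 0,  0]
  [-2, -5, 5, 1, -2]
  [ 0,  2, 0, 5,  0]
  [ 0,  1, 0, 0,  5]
J_2(5) ⊕ J_2(5) ⊕ J_1(5)

The characteristic polynomial is
  det(x·I − A) = x^5 - 25*x^4 + 250*x^3 - 1250*x^2 + 3125*x - 3125 = (x - 5)^5

Eigenvalues and multiplicities (the geometric multiplicity of λ is n − rank(A − λI), which equals the number of Jordan blocks for λ):
  λ = 5: algebraic multiplicity = 5, geometric multiplicity = 3

Determining the block sizes for each eigenvalue:
  λ = 5: with am = 5 and gm = 3, the partition is not yet determined (e.g. several partitions of 5 into 3 parts exist). Let N = A − (5)·I. Computing rank(N^1) = 2, rank(N^2) = 0; the number of blocks of size ≥ j is rank(N^{j−1}) − rank(N^j), giving [3, 2]. So we have 2 block(s) of size 2, 1 block(s) of size 1 → block sizes [2, 2, 1]

Assembling the blocks gives a Jordan form
J =
  [5, 1, 0, 0, 0]
  [0, 5, 0, 0, 0]
  [0, 0, 5, 1, 0]
  [0, 0, 0, 5, 0]
  [0, 0, 0, 0, 5]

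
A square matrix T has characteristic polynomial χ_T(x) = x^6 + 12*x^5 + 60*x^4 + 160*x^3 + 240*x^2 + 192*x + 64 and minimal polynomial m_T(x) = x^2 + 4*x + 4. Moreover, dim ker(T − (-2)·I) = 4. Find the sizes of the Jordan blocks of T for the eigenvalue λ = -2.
Block sizes for λ = -2: [2, 2, 1, 1]

Step 1 — from the characteristic polynomial, algebraic multiplicity of λ = -2 is 6. From dim ker(T − (-2)·I) = 4, there are exactly 4 Jordan blocks for λ = -2.
Step 2 — from the minimal polynomial, the factor (x + 2)^2 tells us the largest block for λ = -2 has size 2.
Step 3 — with total size 6, 4 blocks, and largest block 2, the block sizes (in nonincreasing order) are [2, 2, 1, 1].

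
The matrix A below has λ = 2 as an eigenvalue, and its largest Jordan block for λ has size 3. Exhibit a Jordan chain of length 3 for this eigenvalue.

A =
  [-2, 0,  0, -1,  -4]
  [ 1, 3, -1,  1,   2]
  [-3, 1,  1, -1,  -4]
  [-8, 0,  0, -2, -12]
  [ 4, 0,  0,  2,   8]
A Jordan chain for λ = 2 of length 3:
v_1 = (0, 1, 1, 0, 0)ᵀ
v_2 = (-1, 1, -1, -4, 2)ᵀ
v_3 = (0, 0, 0, 1, 0)ᵀ

Let N = A − (2)·I. We want v_3 with N^3 v_3 = 0 but N^2 v_3 ≠ 0; then v_{j-1} := N · v_j for j = 3, …, 2.

Pick v_3 = (0, 0, 0, 1, 0)ᵀ.
Then v_2 = N · v_3 = (-1, 1, -1, -4, 2)ᵀ.
Then v_1 = N · v_2 = (0, 1, 1, 0, 0)ᵀ.

Sanity check: (A − (2)·I) v_1 = (0, 0, 0, 0, 0)ᵀ = 0. ✓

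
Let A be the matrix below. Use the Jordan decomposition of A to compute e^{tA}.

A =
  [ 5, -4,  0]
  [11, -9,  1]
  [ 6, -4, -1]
e^{tA} =
  [2*t*exp(-t) + 3*exp(-t) - 2*exp(-3*t), -2*exp(-t) + 2*exp(-3*t), -2*t*exp(-t) + exp(-t) - exp(-3*t)]
  [3*t*exp(-t) + 4*exp(-t) - 4*exp(-3*t), -3*exp(-t) + 4*exp(-3*t), -3*t*exp(-t) + 2*exp(-t) - 2*exp(-3*t)]
  [2*t*exp(-t) + 2*exp(-t) - 2*exp(-3*t), -2*exp(-t) + 2*exp(-3*t), -2*t*exp(-t) + 2*exp(-t) - exp(-3*t)]

Strategy: write A = P · J · P⁻¹ where J is a Jordan canonical form, so e^{tA} = P · e^{tJ} · P⁻¹, and e^{tJ} can be computed block-by-block.

A has Jordan form
J =
  [-3,  0,  0]
  [ 0, -1,  1]
  [ 0,  0, -1]
(up to reordering of blocks).

Per-block formulas:
  For a 1×1 block at λ = -3: exp(t · [-3]) = [e^(-3t)].
  For a 2×2 Jordan block J_2(-1): exp(t · J_2(-1)) = e^(-1t)·(I + t·N), where N is the 2×2 nilpotent shift.

After assembling e^{tJ} and conjugating by P, we get:

e^{tA} =
  [2*t*exp(-t) + 3*exp(-t) - 2*exp(-3*t), -2*exp(-t) + 2*exp(-3*t), -2*t*exp(-t) + exp(-t) - exp(-3*t)]
  [3*t*exp(-t) + 4*exp(-t) - 4*exp(-3*t), -3*exp(-t) + 4*exp(-3*t), -3*t*exp(-t) + 2*exp(-t) - 2*exp(-3*t)]
  [2*t*exp(-t) + 2*exp(-t) - 2*exp(-3*t), -2*exp(-t) + 2*exp(-3*t), -2*t*exp(-t) + 2*exp(-t) - exp(-3*t)]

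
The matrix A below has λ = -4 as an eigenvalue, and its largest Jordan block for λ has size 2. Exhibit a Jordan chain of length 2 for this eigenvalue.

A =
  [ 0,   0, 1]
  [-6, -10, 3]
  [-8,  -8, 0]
A Jordan chain for λ = -4 of length 2:
v_1 = (4, -12, -16)ᵀ
v_2 = (1, 1, 0)ᵀ

Let N = A − (-4)·I. We want v_2 with N^2 v_2 = 0 but N^1 v_2 ≠ 0; then v_{j-1} := N · v_j for j = 2, …, 2.

Pick v_2 = (1, 1, 0)ᵀ.
Then v_1 = N · v_2 = (4, -12, -16)ᵀ.

Sanity check: (A − (-4)·I) v_1 = (0, 0, 0)ᵀ = 0. ✓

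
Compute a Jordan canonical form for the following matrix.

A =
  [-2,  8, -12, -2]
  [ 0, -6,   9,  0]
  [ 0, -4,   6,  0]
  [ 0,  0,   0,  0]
J_1(-2) ⊕ J_2(0) ⊕ J_1(0)

The characteristic polynomial is
  det(x·I − A) = x^4 + 2*x^3 = x^3*(x + 2)

Eigenvalues and multiplicities (the geometric multiplicity of λ is n − rank(A − λI), which equals the number of Jordan blocks for λ):
  λ = -2: algebraic multiplicity = 1, geometric multiplicity = 1
  λ = 0: algebraic multiplicity = 3, geometric multiplicity = 2

Determining the block sizes for each eigenvalue:
  λ = -2: one block (gm = 1), so the single block has size am = 1 → block sizes [1]
  λ = 0: 2 blocks summing to 3 forces exactly one block of size 2 and the rest size 1 → block sizes [2, 1]

Assembling the blocks gives a Jordan form
J =
  [-2, 0, 0, 0]
  [ 0, 0, 1, 0]
  [ 0, 0, 0, 0]
  [ 0, 0, 0, 0]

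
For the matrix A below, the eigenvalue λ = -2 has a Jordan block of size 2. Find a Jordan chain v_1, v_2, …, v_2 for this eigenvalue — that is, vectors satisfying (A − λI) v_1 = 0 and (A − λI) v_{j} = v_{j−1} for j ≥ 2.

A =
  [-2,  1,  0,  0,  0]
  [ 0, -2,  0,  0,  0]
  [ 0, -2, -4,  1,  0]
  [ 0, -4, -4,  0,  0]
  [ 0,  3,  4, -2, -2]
A Jordan chain for λ = -2 of length 2:
v_1 = (1, 0, -2, -4, 3)ᵀ
v_2 = (0, 1, 0, 0, 0)ᵀ

Let N = A − (-2)·I. We want v_2 with N^2 v_2 = 0 but N^1 v_2 ≠ 0; then v_{j-1} := N · v_j for j = 2, …, 2.

Pick v_2 = (0, 1, 0, 0, 0)ᵀ.
Then v_1 = N · v_2 = (1, 0, -2, -4, 3)ᵀ.

Sanity check: (A − (-2)·I) v_1 = (0, 0, 0, 0, 0)ᵀ = 0. ✓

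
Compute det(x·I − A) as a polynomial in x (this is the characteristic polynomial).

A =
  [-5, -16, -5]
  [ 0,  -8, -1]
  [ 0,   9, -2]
x^3 + 15*x^2 + 75*x + 125

Expanding det(x·I − A) (e.g. by cofactor expansion or by noting that A is similar to its Jordan form J, which has the same characteristic polynomial as A) gives
  χ_A(x) = x^3 + 15*x^2 + 75*x + 125
which factors as (x + 5)^3. The eigenvalues (with algebraic multiplicities) are λ = -5 with multiplicity 3.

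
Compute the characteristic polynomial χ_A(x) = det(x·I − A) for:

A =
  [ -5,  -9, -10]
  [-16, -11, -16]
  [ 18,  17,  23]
x^3 - 7*x^2 - 5*x + 75

Expanding det(x·I − A) (e.g. by cofactor expansion or by noting that A is similar to its Jordan form J, which has the same characteristic polynomial as A) gives
  χ_A(x) = x^3 - 7*x^2 - 5*x + 75
which factors as (x - 5)^2*(x + 3). The eigenvalues (with algebraic multiplicities) are λ = -3 with multiplicity 1, λ = 5 with multiplicity 2.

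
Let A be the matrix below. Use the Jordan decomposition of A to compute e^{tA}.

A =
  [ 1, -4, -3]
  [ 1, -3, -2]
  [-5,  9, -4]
e^{tA} =
  [10*t^2*exp(-2*t) + 3*t*exp(-2*t) + exp(-2*t), -35*t^2*exp(-2*t)/2 - 4*t*exp(-2*t), 5*t^2*exp(-2*t)/2 - 3*t*exp(-2*t)]
  [6*t^2*exp(-2*t) + t*exp(-2*t), -21*t^2*exp(-2*t)/2 - t*exp(-2*t) + exp(-2*t), 3*t^2*exp(-2*t)/2 - 2*t*exp(-2*t)]
  [2*t^2*exp(-2*t) - 5*t*exp(-2*t), -7*t^2*exp(-2*t)/2 + 9*t*exp(-2*t), t^2*exp(-2*t)/2 - 2*t*exp(-2*t) + exp(-2*t)]

Strategy: write A = P · J · P⁻¹ where J is a Jordan canonical form, so e^{tA} = P · e^{tJ} · P⁻¹, and e^{tJ} can be computed block-by-block.

A has Jordan form
J =
  [-2,  1,  0]
  [ 0, -2,  1]
  [ 0,  0, -2]
(up to reordering of blocks).

Per-block formulas:
  For a 3×3 Jordan block J_3(-2): exp(t · J_3(-2)) = e^(-2t)·(I + t·N + (t^2/2)·N^2), where N is the 3×3 nilpotent shift.

After assembling e^{tJ} and conjugating by P, we get:

e^{tA} =
  [10*t^2*exp(-2*t) + 3*t*exp(-2*t) + exp(-2*t), -35*t^2*exp(-2*t)/2 - 4*t*exp(-2*t), 5*t^2*exp(-2*t)/2 - 3*t*exp(-2*t)]
  [6*t^2*exp(-2*t) + t*exp(-2*t), -21*t^2*exp(-2*t)/2 - t*exp(-2*t) + exp(-2*t), 3*t^2*exp(-2*t)/2 - 2*t*exp(-2*t)]
  [2*t^2*exp(-2*t) - 5*t*exp(-2*t), -7*t^2*exp(-2*t)/2 + 9*t*exp(-2*t), t^2*exp(-2*t)/2 - 2*t*exp(-2*t) + exp(-2*t)]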